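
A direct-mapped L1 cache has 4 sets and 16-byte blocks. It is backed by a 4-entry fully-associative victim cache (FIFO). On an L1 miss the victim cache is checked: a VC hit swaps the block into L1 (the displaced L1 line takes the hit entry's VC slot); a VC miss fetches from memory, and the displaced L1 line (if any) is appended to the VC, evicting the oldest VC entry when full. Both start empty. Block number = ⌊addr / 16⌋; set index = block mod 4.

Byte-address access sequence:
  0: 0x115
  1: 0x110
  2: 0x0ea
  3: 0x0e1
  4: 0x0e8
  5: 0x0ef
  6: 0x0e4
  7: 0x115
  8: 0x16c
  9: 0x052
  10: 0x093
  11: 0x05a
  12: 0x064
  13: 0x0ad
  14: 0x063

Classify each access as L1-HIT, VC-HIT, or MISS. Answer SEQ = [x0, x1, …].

SEQ = [MISS, L1-HIT, MISS, L1-HIT, L1-HIT, L1-HIT, L1-HIT, L1-HIT, MISS, MISS, MISS, VC-HIT, MISS, MISS, VC-HIT]

0: 0x115 (blk 17, set 1) → MISS  vc=[]
1: 0x110 (blk 17, set 1) → L1-HIT  vc=[]
2: 0xea (blk 14, set 2) → MISS  vc=[]
3: 0xe1 (blk 14, set 2) → L1-HIT  vc=[]
4: 0xe8 (blk 14, set 2) → L1-HIT  vc=[]
5: 0xef (blk 14, set 2) → L1-HIT  vc=[]
6: 0xe4 (blk 14, set 2) → L1-HIT  vc=[]
7: 0x115 (blk 17, set 1) → L1-HIT  vc=[]
8: 0x16c (blk 22, set 2) → MISS  vc=[14]
9: 0x52 (blk 5, set 1) → MISS  vc=[14, 17]
10: 0x93 (blk 9, set 1) → MISS  vc=[14, 17, 5]
11: 0x5a (blk 5, set 1) → VC-HIT  vc=[14, 17, 9]
12: 0x64 (blk 6, set 2) → MISS  vc=[14, 17, 9, 22]
13: 0xad (blk 10, set 2) → MISS  vc=[17, 9, 22, 6]
14: 0x63 (blk 6, set 2) → VC-HIT  vc=[17, 9, 22, 10]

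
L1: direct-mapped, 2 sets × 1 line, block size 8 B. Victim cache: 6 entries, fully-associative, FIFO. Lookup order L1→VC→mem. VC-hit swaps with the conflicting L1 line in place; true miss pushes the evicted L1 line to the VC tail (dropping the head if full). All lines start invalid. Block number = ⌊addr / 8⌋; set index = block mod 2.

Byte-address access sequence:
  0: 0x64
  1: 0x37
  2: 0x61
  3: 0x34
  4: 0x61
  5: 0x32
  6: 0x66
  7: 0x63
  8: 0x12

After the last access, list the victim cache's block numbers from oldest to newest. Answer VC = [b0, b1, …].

0: 0x64 (blk 12, set 0) → MISS  vc=[]
1: 0x37 (blk 6, set 0) → MISS  vc=[12]
2: 0x61 (blk 12, set 0) → VC-HIT  vc=[6]
3: 0x34 (blk 6, set 0) → VC-HIT  vc=[12]
4: 0x61 (blk 12, set 0) → VC-HIT  vc=[6]
5: 0x32 (blk 6, set 0) → VC-HIT  vc=[12]
6: 0x66 (blk 12, set 0) → VC-HIT  vc=[6]
7: 0x63 (blk 12, set 0) → L1-HIT  vc=[6]
8: 0x12 (blk 2, set 0) → MISS  vc=[6, 12]

VC = [6, 12]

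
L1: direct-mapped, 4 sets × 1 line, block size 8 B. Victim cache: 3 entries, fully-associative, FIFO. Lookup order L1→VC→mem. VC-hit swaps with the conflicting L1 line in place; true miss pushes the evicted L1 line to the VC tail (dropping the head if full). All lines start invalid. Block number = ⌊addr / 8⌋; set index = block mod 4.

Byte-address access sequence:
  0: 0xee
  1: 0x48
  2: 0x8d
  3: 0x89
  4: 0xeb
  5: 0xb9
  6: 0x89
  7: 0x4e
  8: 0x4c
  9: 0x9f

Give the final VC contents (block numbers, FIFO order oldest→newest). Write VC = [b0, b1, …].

0: 0xee (blk 29, set 1) → MISS  vc=[]
1: 0x48 (blk 9, set 1) → MISS  vc=[29]
2: 0x8d (blk 17, set 1) → MISS  vc=[29, 9]
3: 0x89 (blk 17, set 1) → L1-HIT  vc=[29, 9]
4: 0xeb (blk 29, set 1) → VC-HIT  vc=[17, 9]
5: 0xb9 (blk 23, set 3) → MISS  vc=[17, 9]
6: 0x89 (blk 17, set 1) → VC-HIT  vc=[29, 9]
7: 0x4e (blk 9, set 1) → VC-HIT  vc=[29, 17]
8: 0x4c (blk 9, set 1) → L1-HIT  vc=[29, 17]
9: 0x9f (blk 19, set 3) → MISS  vc=[29, 17, 23]

VC = [29, 17, 23]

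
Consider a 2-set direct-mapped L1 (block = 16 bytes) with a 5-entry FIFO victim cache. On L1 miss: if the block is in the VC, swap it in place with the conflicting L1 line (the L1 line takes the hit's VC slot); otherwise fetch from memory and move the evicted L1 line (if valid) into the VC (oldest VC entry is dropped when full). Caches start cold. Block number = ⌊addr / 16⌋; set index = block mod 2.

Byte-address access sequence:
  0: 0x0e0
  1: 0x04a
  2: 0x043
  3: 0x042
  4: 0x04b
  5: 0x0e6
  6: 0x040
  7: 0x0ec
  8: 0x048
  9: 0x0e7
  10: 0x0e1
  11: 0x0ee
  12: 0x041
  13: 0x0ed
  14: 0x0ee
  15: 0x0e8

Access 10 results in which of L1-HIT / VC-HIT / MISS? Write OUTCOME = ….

  [0] addr=0xe0 blk=14 s=0: MISS | VC []
  [1] addr=0x4a blk=4 s=0: MISS | VC [14]
  [2] addr=0x43 blk=4 s=0: L1-HIT | VC [14]
  [3] addr=0x42 blk=4 s=0: L1-HIT | VC [14]
  [4] addr=0x4b blk=4 s=0: L1-HIT | VC [14]
  [5] addr=0xe6 blk=14 s=0: VC-HIT | VC [4]
  [6] addr=0x40 blk=4 s=0: VC-HIT | VC [14]
  [7] addr=0xec blk=14 s=0: VC-HIT | VC [4]
  [8] addr=0x48 blk=4 s=0: VC-HIT | VC [14]
  [9] addr=0xe7 blk=14 s=0: VC-HIT | VC [4]
  [10] addr=0xe1 blk=14 s=0: L1-HIT | VC [4]
  [11] addr=0xee blk=14 s=0: L1-HIT | VC [4]
  [12] addr=0x41 blk=4 s=0: VC-HIT | VC [14]
  [13] addr=0xed blk=14 s=0: VC-HIT | VC [4]
  [14] addr=0xee blk=14 s=0: L1-HIT | VC [4]
  [15] addr=0xe8 blk=14 s=0: L1-HIT | VC [4]

OUTCOME = L1-HIT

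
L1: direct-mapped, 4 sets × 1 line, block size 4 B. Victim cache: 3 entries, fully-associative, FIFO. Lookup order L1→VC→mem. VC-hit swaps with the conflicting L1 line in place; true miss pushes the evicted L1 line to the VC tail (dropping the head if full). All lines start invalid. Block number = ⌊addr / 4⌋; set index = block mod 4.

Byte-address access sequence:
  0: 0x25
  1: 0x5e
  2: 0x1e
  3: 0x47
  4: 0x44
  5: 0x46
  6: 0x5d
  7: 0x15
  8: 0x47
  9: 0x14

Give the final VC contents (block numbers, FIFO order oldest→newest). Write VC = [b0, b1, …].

VC = [7, 9, 17]

0: 0x25 (blk 9, set 1) → MISS  vc=[]
1: 0x5e (blk 23, set 3) → MISS  vc=[]
2: 0x1e (blk 7, set 3) → MISS  vc=[23]
3: 0x47 (blk 17, set 1) → MISS  vc=[23, 9]
4: 0x44 (blk 17, set 1) → L1-HIT  vc=[23, 9]
5: 0x46 (blk 17, set 1) → L1-HIT  vc=[23, 9]
6: 0x5d (blk 23, set 3) → VC-HIT  vc=[7, 9]
7: 0x15 (blk 5, set 1) → MISS  vc=[7, 9, 17]
8: 0x47 (blk 17, set 1) → VC-HIT  vc=[7, 9, 5]
9: 0x14 (blk 5, set 1) → VC-HIT  vc=[7, 9, 17]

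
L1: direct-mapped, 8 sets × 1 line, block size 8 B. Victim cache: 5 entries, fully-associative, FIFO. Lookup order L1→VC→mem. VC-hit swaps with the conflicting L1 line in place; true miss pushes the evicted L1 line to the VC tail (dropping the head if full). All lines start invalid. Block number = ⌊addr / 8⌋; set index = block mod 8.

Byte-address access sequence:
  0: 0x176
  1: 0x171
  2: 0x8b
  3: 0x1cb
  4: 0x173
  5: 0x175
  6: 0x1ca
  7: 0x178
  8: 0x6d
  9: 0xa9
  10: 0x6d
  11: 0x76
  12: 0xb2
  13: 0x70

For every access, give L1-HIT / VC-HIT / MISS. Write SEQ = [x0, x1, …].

0: 0x176 (blk 46, set 6) → MISS  vc=[]
1: 0x171 (blk 46, set 6) → L1-HIT  vc=[]
2: 0x8b (blk 17, set 1) → MISS  vc=[]
3: 0x1cb (blk 57, set 1) → MISS  vc=[17]
4: 0x173 (blk 46, set 6) → L1-HIT  vc=[17]
5: 0x175 (blk 46, set 6) → L1-HIT  vc=[17]
6: 0x1ca (blk 57, set 1) → L1-HIT  vc=[17]
7: 0x178 (blk 47, set 7) → MISS  vc=[17]
8: 0x6d (blk 13, set 5) → MISS  vc=[17]
9: 0xa9 (blk 21, set 5) → MISS  vc=[17, 13]
10: 0x6d (blk 13, set 5) → VC-HIT  vc=[17, 21]
11: 0x76 (blk 14, set 6) → MISS  vc=[17, 21, 46]
12: 0xb2 (blk 22, set 6) → MISS  vc=[17, 21, 46, 14]
13: 0x70 (blk 14, set 6) → VC-HIT  vc=[17, 21, 46, 22]

SEQ = [MISS, L1-HIT, MISS, MISS, L1-HIT, L1-HIT, L1-HIT, MISS, MISS, MISS, VC-HIT, MISS, MISS, VC-HIT]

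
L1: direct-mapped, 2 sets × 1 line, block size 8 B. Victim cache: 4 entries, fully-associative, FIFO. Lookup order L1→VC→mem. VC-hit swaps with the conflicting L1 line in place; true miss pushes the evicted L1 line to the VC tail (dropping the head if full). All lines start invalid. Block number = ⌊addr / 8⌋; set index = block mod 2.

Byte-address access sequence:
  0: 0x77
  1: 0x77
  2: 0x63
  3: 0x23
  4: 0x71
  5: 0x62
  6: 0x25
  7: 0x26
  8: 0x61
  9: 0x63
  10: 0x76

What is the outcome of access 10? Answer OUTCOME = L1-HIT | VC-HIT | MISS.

  [0] addr=0x77 blk=14 s=0: MISS | VC []
  [1] addr=0x77 blk=14 s=0: L1-HIT | VC []
  [2] addr=0x63 blk=12 s=0: MISS | VC [14]
  [3] addr=0x23 blk=4 s=0: MISS | VC [14, 12]
  [4] addr=0x71 blk=14 s=0: VC-HIT | VC [4, 12]
  [5] addr=0x62 blk=12 s=0: VC-HIT | VC [4, 14]
  [6] addr=0x25 blk=4 s=0: VC-HIT | VC [12, 14]
  [7] addr=0x26 blk=4 s=0: L1-HIT | VC [12, 14]
  [8] addr=0x61 blk=12 s=0: VC-HIT | VC [4, 14]
  [9] addr=0x63 blk=12 s=0: L1-HIT | VC [4, 14]
  [10] addr=0x76 blk=14 s=0: VC-HIT | VC [4, 12]

OUTCOME = VC-HIT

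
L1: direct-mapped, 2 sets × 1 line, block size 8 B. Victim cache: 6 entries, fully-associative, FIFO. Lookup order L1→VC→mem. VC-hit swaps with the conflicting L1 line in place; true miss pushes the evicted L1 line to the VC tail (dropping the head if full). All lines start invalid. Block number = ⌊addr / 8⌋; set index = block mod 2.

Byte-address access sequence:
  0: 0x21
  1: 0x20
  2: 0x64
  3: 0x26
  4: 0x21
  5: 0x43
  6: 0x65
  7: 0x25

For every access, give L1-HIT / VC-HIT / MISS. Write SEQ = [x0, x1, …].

SEQ = [MISS, L1-HIT, MISS, VC-HIT, L1-HIT, MISS, VC-HIT, VC-HIT]

0: 0x21 (blk 4, set 0) → MISS  vc=[]
1: 0x20 (blk 4, set 0) → L1-HIT  vc=[]
2: 0x64 (blk 12, set 0) → MISS  vc=[4]
3: 0x26 (blk 4, set 0) → VC-HIT  vc=[12]
4: 0x21 (blk 4, set 0) → L1-HIT  vc=[12]
5: 0x43 (blk 8, set 0) → MISS  vc=[12, 4]
6: 0x65 (blk 12, set 0) → VC-HIT  vc=[8, 4]
7: 0x25 (blk 4, set 0) → VC-HIT  vc=[8, 12]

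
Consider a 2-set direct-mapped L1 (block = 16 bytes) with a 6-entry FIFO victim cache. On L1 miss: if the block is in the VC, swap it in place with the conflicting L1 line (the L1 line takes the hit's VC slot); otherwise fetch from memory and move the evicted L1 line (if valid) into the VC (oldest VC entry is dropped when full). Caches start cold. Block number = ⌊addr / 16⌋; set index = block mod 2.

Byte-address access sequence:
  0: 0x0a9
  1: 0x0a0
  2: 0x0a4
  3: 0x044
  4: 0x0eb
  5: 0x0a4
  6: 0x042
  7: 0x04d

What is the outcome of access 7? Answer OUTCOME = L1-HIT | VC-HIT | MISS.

  [0] addr=0xa9 blk=10 s=0: MISS | VC []
  [1] addr=0xa0 blk=10 s=0: L1-HIT | VC []
  [2] addr=0xa4 blk=10 s=0: L1-HIT | VC []
  [3] addr=0x44 blk=4 s=0: MISS | VC [10]
  [4] addr=0xeb blk=14 s=0: MISS | VC [10, 4]
  [5] addr=0xa4 blk=10 s=0: VC-HIT | VC [14, 4]
  [6] addr=0x42 blk=4 s=0: VC-HIT | VC [14, 10]
  [7] addr=0x4d blk=4 s=0: L1-HIT | VC [14, 10]

OUTCOME = L1-HIT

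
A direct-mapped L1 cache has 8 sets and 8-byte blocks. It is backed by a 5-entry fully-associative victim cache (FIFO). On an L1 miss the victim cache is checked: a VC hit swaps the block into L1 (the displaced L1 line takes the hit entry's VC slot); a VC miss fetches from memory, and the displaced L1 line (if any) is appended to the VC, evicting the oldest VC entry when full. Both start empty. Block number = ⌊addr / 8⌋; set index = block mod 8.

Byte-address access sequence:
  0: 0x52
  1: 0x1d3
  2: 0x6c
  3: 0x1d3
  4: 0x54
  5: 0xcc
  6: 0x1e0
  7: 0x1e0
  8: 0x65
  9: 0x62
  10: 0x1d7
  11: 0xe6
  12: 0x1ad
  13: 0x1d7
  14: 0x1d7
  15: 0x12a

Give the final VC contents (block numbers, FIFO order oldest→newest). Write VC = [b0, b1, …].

VC = [10, 60, 12, 13, 53]

  [0] addr=0x52 blk=10 s=2: MISS | VC []
  [1] addr=0x1d3 blk=58 s=2: MISS | VC [10]
  [2] addr=0x6c blk=13 s=5: MISS | VC [10]
  [3] addr=0x1d3 blk=58 s=2: L1-HIT | VC [10]
  [4] addr=0x54 blk=10 s=2: VC-HIT | VC [58]
  [5] addr=0xcc blk=25 s=1: MISS | VC [58]
  [6] addr=0x1e0 blk=60 s=4: MISS | VC [58]
  [7] addr=0x1e0 blk=60 s=4: L1-HIT | VC [58]
  [8] addr=0x65 blk=12 s=4: MISS | VC [58, 60]
  [9] addr=0x62 blk=12 s=4: L1-HIT | VC [58, 60]
  [10] addr=0x1d7 blk=58 s=2: VC-HIT | VC [10, 60]
  [11] addr=0xe6 blk=28 s=4: MISS | VC [10, 60, 12]
  [12] addr=0x1ad blk=53 s=5: MISS | VC [10, 60, 12, 13]
  [13] addr=0x1d7 blk=58 s=2: L1-HIT | VC [10, 60, 12, 13]
  [14] addr=0x1d7 blk=58 s=2: L1-HIT | VC [10, 60, 12, 13]
  [15] addr=0x12a blk=37 s=5: MISS | VC [10, 60, 12, 13, 53]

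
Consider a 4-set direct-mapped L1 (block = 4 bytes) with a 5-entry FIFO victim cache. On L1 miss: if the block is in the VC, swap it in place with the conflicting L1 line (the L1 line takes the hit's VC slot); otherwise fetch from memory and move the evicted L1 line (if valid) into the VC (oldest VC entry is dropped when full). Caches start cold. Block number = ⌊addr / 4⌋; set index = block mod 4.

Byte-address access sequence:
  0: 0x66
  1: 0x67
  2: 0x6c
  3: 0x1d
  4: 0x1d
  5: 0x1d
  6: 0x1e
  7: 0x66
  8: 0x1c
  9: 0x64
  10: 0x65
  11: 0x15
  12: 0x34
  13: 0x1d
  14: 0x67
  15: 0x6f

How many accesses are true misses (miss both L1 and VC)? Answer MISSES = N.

#0 0x66→b25/s1 MISS; vc=[]
#1 0x67→b25/s1 L1-HIT; vc=[]
#2 0x6c→b27/s3 MISS; vc=[]
#3 0x1d→b7/s3 MISS; vc=[27]
#4 0x1d→b7/s3 L1-HIT; vc=[27]
#5 0x1d→b7/s3 L1-HIT; vc=[27]
#6 0x1e→b7/s3 L1-HIT; vc=[27]
#7 0x66→b25/s1 L1-HIT; vc=[27]
#8 0x1c→b7/s3 L1-HIT; vc=[27]
#9 0x64→b25/s1 L1-HIT; vc=[27]
#10 0x65→b25/s1 L1-HIT; vc=[27]
#11 0x15→b5/s1 MISS; vc=[27,25]
#12 0x34→b13/s1 MISS; vc=[27,25,5]
#13 0x1d→b7/s3 L1-HIT; vc=[27,25,5]
#14 0x67→b25/s1 VC-HIT; vc=[27,13,5]
#15 0x6f→b27/s3 VC-HIT; vc=[7,13,5]

MISSES = 5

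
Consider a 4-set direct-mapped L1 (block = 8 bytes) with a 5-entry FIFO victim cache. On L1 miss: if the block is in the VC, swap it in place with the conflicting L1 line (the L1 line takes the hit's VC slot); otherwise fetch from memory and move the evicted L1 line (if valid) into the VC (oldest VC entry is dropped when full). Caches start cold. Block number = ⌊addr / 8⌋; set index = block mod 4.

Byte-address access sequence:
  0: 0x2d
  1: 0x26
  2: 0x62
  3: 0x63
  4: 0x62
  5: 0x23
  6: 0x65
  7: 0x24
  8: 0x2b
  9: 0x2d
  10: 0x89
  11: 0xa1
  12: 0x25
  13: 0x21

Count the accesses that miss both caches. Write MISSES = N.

0: 0x2d (blk 5, set 1) → MISS  vc=[]
1: 0x26 (blk 4, set 0) → MISS  vc=[]
2: 0x62 (blk 12, set 0) → MISS  vc=[4]
3: 0x63 (blk 12, set 0) → L1-HIT  vc=[4]
4: 0x62 (blk 12, set 0) → L1-HIT  vc=[4]
5: 0x23 (blk 4, set 0) → VC-HIT  vc=[12]
6: 0x65 (blk 12, set 0) → VC-HIT  vc=[4]
7: 0x24 (blk 4, set 0) → VC-HIT  vc=[12]
8: 0x2b (blk 5, set 1) → L1-HIT  vc=[12]
9: 0x2d (blk 5, set 1) → L1-HIT  vc=[12]
10: 0x89 (blk 17, set 1) → MISS  vc=[12, 5]
11: 0xa1 (blk 20, set 0) → MISS  vc=[12, 5, 4]
12: 0x25 (blk 4, set 0) → VC-HIT  vc=[12, 5, 20]
13: 0x21 (blk 4, set 0) → L1-HIT  vc=[12, 5, 20]

MISSES = 5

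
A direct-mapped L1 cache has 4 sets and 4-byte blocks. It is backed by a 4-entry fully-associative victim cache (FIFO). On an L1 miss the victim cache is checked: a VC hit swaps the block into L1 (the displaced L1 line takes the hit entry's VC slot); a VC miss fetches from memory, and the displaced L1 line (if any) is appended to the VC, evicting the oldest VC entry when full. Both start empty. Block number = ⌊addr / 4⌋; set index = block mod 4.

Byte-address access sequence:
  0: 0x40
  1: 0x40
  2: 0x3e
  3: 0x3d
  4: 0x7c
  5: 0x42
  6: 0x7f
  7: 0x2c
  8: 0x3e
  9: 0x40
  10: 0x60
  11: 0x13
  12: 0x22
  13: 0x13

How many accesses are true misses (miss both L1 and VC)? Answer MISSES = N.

MISSES = 7

0: 0x40 (blk 16, set 0) → MISS  vc=[]
1: 0x40 (blk 16, set 0) → L1-HIT  vc=[]
2: 0x3e (blk 15, set 3) → MISS  vc=[]
3: 0x3d (blk 15, set 3) → L1-HIT  vc=[]
4: 0x7c (blk 31, set 3) → MISS  vc=[15]
5: 0x42 (blk 16, set 0) → L1-HIT  vc=[15]
6: 0x7f (blk 31, set 3) → L1-HIT  vc=[15]
7: 0x2c (blk 11, set 3) → MISS  vc=[15, 31]
8: 0x3e (blk 15, set 3) → VC-HIT  vc=[11, 31]
9: 0x40 (blk 16, set 0) → L1-HIT  vc=[11, 31]
10: 0x60 (blk 24, set 0) → MISS  vc=[11, 31, 16]
11: 0x13 (blk 4, set 0) → MISS  vc=[11, 31, 16, 24]
12: 0x22 (blk 8, set 0) → MISS  vc=[31, 16, 24, 4]
13: 0x13 (blk 4, set 0) → VC-HIT  vc=[31, 16, 24, 8]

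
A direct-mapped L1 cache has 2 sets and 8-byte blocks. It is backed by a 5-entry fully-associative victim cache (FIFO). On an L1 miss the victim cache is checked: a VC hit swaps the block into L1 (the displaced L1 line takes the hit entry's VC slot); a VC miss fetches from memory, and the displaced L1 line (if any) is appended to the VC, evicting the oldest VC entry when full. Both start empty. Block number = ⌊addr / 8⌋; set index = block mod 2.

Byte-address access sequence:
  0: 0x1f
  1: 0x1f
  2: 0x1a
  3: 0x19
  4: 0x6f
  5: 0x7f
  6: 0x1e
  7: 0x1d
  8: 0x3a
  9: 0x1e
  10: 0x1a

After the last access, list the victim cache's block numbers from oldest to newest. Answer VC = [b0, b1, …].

  [0] addr=0x1f blk=3 s=1: MISS | VC []
  [1] addr=0x1f blk=3 s=1: L1-HIT | VC []
  [2] addr=0x1a blk=3 s=1: L1-HIT | VC []
  [3] addr=0x19 blk=3 s=1: L1-HIT | VC []
  [4] addr=0x6f blk=13 s=1: MISS | VC [3]
  [5] addr=0x7f blk=15 s=1: MISS | VC [3, 13]
  [6] addr=0x1e blk=3 s=1: VC-HIT | VC [15, 13]
  [7] addr=0x1d blk=3 s=1: L1-HIT | VC [15, 13]
  [8] addr=0x3a blk=7 s=1: MISS | VC [15, 13, 3]
  [9] addr=0x1e blk=3 s=1: VC-HIT | VC [15, 13, 7]
  [10] addr=0x1a blk=3 s=1: L1-HIT | VC [15, 13, 7]

VC = [15, 13, 7]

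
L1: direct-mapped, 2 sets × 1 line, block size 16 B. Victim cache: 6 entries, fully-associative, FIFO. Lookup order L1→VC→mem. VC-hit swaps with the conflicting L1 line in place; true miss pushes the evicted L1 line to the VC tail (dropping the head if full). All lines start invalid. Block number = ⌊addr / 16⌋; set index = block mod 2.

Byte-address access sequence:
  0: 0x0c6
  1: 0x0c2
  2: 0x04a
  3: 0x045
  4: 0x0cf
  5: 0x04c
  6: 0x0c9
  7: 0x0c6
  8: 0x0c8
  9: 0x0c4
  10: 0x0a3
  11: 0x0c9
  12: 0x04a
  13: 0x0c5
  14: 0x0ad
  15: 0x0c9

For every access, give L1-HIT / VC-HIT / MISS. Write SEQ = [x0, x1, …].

#0 0xc6→b12/s0 MISS; vc=[]
#1 0xc2→b12/s0 L1-HIT; vc=[]
#2 0x4a→b4/s0 MISS; vc=[12]
#3 0x45→b4/s0 L1-HIT; vc=[12]
#4 0xcf→b12/s0 VC-HIT; vc=[4]
#5 0x4c→b4/s0 VC-HIT; vc=[12]
#6 0xc9→b12/s0 VC-HIT; vc=[4]
#7 0xc6→b12/s0 L1-HIT; vc=[4]
#8 0xc8→b12/s0 L1-HIT; vc=[4]
#9 0xc4→b12/s0 L1-HIT; vc=[4]
#10 0xa3→b10/s0 MISS; vc=[4,12]
#11 0xc9→b12/s0 VC-HIT; vc=[4,10]
#12 0x4a→b4/s0 VC-HIT; vc=[12,10]
#13 0xc5→b12/s0 VC-HIT; vc=[4,10]
#14 0xad→b10/s0 VC-HIT; vc=[4,12]
#15 0xc9→b12/s0 VC-HIT; vc=[4,10]

SEQ = [MISS, L1-HIT, MISS, L1-HIT, VC-HIT, VC-HIT, VC-HIT, L1-HIT, L1-HIT, L1-HIT, MISS, VC-HIT, VC-HIT, VC-HIT, VC-HIT, VC-HIT]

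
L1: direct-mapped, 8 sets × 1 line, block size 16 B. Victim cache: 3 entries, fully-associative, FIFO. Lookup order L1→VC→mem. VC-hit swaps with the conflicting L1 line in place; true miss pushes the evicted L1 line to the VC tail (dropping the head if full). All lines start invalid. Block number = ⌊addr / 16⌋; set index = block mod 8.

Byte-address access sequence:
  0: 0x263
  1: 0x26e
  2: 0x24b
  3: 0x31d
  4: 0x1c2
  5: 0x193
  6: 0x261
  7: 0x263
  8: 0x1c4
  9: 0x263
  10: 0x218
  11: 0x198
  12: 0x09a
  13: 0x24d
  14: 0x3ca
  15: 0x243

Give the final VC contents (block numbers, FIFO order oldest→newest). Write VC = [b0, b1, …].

#0 0x263→b38/s6 MISS; vc=[]
#1 0x26e→b38/s6 L1-HIT; vc=[]
#2 0x24b→b36/s4 MISS; vc=[]
#3 0x31d→b49/s1 MISS; vc=[]
#4 0x1c2→b28/s4 MISS; vc=[36]
#5 0x193→b25/s1 MISS; vc=[36,49]
#6 0x261→b38/s6 L1-HIT; vc=[36,49]
#7 0x263→b38/s6 L1-HIT; vc=[36,49]
#8 0x1c4→b28/s4 L1-HIT; vc=[36,49]
#9 0x263→b38/s6 L1-HIT; vc=[36,49]
#10 0x218→b33/s1 MISS; vc=[36,49,25]
#11 0x198→b25/s1 VC-HIT; vc=[36,49,33]
#12 0x9a→b9/s1 MISS; vc=[49,33,25]
#13 0x24d→b36/s4 MISS; vc=[33,25,28]
#14 0x3ca→b60/s4 MISS; vc=[25,28,36]
#15 0x243→b36/s4 VC-HIT; vc=[25,28,60]

VC = [25, 28, 60]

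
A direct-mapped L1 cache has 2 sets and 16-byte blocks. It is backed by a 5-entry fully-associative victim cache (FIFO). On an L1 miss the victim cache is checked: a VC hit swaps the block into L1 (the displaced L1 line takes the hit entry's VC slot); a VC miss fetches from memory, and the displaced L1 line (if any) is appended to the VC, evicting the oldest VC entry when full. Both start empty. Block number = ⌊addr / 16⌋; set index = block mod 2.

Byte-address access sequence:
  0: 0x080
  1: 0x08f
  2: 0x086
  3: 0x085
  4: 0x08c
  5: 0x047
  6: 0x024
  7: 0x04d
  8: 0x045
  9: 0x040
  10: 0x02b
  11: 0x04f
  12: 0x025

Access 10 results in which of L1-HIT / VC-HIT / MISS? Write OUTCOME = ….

  [0] addr=0x80 blk=8 s=0: MISS | VC []
  [1] addr=0x8f blk=8 s=0: L1-HIT | VC []
  [2] addr=0x86 blk=8 s=0: L1-HIT | VC []
  [3] addr=0x85 blk=8 s=0: L1-HIT | VC []
  [4] addr=0x8c blk=8 s=0: L1-HIT | VC []
  [5] addr=0x47 blk=4 s=0: MISS | VC [8]
  [6] addr=0x24 blk=2 s=0: MISS | VC [8, 4]
  [7] addr=0x4d blk=4 s=0: VC-HIT | VC [8, 2]
  [8] addr=0x45 blk=4 s=0: L1-HIT | VC [8, 2]
  [9] addr=0x40 blk=4 s=0: L1-HIT | VC [8, 2]
  [10] addr=0x2b blk=2 s=0: VC-HIT | VC [8, 4]
  [11] addr=0x4f blk=4 s=0: VC-HIT | VC [8, 2]
  [12] addr=0x25 blk=2 s=0: VC-HIT | VC [8, 4]

OUTCOME = VC-HIT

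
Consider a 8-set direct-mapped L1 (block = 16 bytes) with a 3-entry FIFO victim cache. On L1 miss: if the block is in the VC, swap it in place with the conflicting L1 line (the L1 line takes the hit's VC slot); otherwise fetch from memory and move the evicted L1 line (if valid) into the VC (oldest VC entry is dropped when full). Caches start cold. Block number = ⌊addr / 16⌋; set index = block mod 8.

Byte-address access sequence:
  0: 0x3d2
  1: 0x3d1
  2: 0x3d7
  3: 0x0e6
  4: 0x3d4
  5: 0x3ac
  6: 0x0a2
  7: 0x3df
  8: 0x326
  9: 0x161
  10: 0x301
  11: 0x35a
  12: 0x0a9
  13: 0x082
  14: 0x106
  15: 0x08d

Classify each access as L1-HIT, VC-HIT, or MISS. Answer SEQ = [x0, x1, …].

  [0] addr=0x3d2 blk=61 s=5: MISS | VC []
  [1] addr=0x3d1 blk=61 s=5: L1-HIT | VC []
  [2] addr=0x3d7 blk=61 s=5: L1-HIT | VC []
  [3] addr=0xe6 blk=14 s=6: MISS | VC []
  [4] addr=0x3d4 blk=61 s=5: L1-HIT | VC []
  [5] addr=0x3ac blk=58 s=2: MISS | VC []
  [6] addr=0xa2 blk=10 s=2: MISS | VC [58]
  [7] addr=0x3df blk=61 s=5: L1-HIT | VC [58]
  [8] addr=0x326 blk=50 s=2: MISS | VC [58, 10]
  [9] addr=0x161 blk=22 s=6: MISS | VC [58, 10, 14]
  [10] addr=0x301 blk=48 s=0: MISS | VC [58, 10, 14]
  [11] addr=0x35a blk=53 s=5: MISS | VC [10, 14, 61]
  [12] addr=0xa9 blk=10 s=2: VC-HIT | VC [50, 14, 61]
  [13] addr=0x82 blk=8 s=0: MISS | VC [14, 61, 48]
  [14] addr=0x106 blk=16 s=0: MISS | VC [61, 48, 8]
  [15] addr=0x8d blk=8 s=0: VC-HIT | VC [61, 48, 16]

SEQ = [MISS, L1-HIT, L1-HIT, MISS, L1-HIT, MISS, MISS, L1-HIT, MISS, MISS, MISS, MISS, VC-HIT, MISS, MISS, VC-HIT]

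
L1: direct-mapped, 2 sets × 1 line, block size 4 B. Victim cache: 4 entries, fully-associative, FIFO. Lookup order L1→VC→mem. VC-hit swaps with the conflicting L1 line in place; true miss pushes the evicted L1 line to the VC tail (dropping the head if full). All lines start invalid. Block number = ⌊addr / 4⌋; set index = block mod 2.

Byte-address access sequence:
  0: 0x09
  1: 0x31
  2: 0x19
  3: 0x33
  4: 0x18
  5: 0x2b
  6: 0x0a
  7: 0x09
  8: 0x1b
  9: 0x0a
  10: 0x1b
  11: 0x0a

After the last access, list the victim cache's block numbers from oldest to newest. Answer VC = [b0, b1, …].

VC = [10, 12, 6]

0: 0x9 (blk 2, set 0) → MISS  vc=[]
1: 0x31 (blk 12, set 0) → MISS  vc=[2]
2: 0x19 (blk 6, set 0) → MISS  vc=[2, 12]
3: 0x33 (blk 12, set 0) → VC-HIT  vc=[2, 6]
4: 0x18 (blk 6, set 0) → VC-HIT  vc=[2, 12]
5: 0x2b (blk 10, set 0) → MISS  vc=[2, 12, 6]
6: 0xa (blk 2, set 0) → VC-HIT  vc=[10, 12, 6]
7: 0x9 (blk 2, set 0) → L1-HIT  vc=[10, 12, 6]
8: 0x1b (blk 6, set 0) → VC-HIT  vc=[10, 12, 2]
9: 0xa (blk 2, set 0) → VC-HIT  vc=[10, 12, 6]
10: 0x1b (blk 6, set 0) → VC-HIT  vc=[10, 12, 2]
11: 0xa (blk 2, set 0) → VC-HIT  vc=[10, 12, 6]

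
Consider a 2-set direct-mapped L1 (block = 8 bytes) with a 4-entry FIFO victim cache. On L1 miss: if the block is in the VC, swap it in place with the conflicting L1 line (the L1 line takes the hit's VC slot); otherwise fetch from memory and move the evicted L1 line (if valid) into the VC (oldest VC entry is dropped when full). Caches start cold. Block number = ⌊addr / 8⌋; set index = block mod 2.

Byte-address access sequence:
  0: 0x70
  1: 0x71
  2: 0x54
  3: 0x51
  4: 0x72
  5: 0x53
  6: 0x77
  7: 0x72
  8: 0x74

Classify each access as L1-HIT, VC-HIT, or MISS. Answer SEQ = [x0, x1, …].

0: 0x70 (blk 14, set 0) → MISS  vc=[]
1: 0x71 (blk 14, set 0) → L1-HIT  vc=[]
2: 0x54 (blk 10, set 0) → MISS  vc=[14]
3: 0x51 (blk 10, set 0) → L1-HIT  vc=[14]
4: 0x72 (blk 14, set 0) → VC-HIT  vc=[10]
5: 0x53 (blk 10, set 0) → VC-HIT  vc=[14]
6: 0x77 (blk 14, set 0) → VC-HIT  vc=[10]
7: 0x72 (blk 14, set 0) → L1-HIT  vc=[10]
8: 0x74 (blk 14, set 0) → L1-HIT  vc=[10]

SEQ = [MISS, L1-HIT, MISS, L1-HIT, VC-HIT, VC-HIT, VC-HIT, L1-HIT, L1-HIT]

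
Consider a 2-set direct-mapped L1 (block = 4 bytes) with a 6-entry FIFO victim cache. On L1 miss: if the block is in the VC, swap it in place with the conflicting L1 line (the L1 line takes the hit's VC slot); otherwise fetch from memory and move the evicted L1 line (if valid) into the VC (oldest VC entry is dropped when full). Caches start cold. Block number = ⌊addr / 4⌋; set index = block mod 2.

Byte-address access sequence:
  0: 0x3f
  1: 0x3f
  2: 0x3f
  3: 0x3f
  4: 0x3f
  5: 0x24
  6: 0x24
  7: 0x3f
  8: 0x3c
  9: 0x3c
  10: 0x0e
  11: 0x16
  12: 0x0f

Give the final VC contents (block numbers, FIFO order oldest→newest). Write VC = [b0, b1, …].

#0 0x3f→b15/s1 MISS; vc=[]
#1 0x3f→b15/s1 L1-HIT; vc=[]
#2 0x3f→b15/s1 L1-HIT; vc=[]
#3 0x3f→b15/s1 L1-HIT; vc=[]
#4 0x3f→b15/s1 L1-HIT; vc=[]
#5 0x24→b9/s1 MISS; vc=[15]
#6 0x24→b9/s1 L1-HIT; vc=[15]
#7 0x3f→b15/s1 VC-HIT; vc=[9]
#8 0x3c→b15/s1 L1-HIT; vc=[9]
#9 0x3c→b15/s1 L1-HIT; vc=[9]
#10 0xe→b3/s1 MISS; vc=[9,15]
#11 0x16→b5/s1 MISS; vc=[9,15,3]
#12 0xf→b3/s1 VC-HIT; vc=[9,15,5]

VC = [9, 15, 5]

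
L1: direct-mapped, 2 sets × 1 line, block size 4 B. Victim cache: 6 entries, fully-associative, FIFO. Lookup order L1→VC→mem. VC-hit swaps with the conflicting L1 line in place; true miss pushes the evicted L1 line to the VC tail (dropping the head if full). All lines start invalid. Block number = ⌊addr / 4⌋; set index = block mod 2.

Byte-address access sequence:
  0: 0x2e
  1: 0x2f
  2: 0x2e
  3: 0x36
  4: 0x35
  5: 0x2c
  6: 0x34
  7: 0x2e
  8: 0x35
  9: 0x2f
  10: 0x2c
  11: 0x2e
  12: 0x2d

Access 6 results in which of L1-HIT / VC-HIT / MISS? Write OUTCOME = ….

OUTCOME = VC-HIT

  [0] addr=0x2e blk=11 s=1: MISS | VC []
  [1] addr=0x2f blk=11 s=1: L1-HIT | VC []
  [2] addr=0x2e blk=11 s=1: L1-HIT | VC []
  [3] addr=0x36 blk=13 s=1: MISS | VC [11]
  [4] addr=0x35 blk=13 s=1: L1-HIT | VC [11]
  [5] addr=0x2c blk=11 s=1: VC-HIT | VC [13]
  [6] addr=0x34 blk=13 s=1: VC-HIT | VC [11]
  [7] addr=0x2e blk=11 s=1: VC-HIT | VC [13]
  [8] addr=0x35 blk=13 s=1: VC-HIT | VC [11]
  [9] addr=0x2f blk=11 s=1: VC-HIT | VC [13]
  [10] addr=0x2c blk=11 s=1: L1-HIT | VC [13]
  [11] addr=0x2e blk=11 s=1: L1-HIT | VC [13]
  [12] addr=0x2d blk=11 s=1: L1-HIT | VC [13]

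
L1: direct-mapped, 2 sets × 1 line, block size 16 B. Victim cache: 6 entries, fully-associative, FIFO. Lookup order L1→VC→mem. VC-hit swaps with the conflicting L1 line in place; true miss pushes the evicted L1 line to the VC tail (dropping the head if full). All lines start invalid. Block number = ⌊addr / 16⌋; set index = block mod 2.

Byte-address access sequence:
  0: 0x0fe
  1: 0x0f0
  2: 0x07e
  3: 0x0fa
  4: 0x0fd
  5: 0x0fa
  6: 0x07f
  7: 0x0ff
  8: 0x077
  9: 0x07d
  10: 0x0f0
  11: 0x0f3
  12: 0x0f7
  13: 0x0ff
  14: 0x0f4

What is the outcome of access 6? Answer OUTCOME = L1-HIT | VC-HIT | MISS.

OUTCOME = VC-HIT

0: 0xfe (blk 15, set 1) → MISS  vc=[]
1: 0xf0 (blk 15, set 1) → L1-HIT  vc=[]
2: 0x7e (blk 7, set 1) → MISS  vc=[15]
3: 0xfa (blk 15, set 1) → VC-HIT  vc=[7]
4: 0xfd (blk 15, set 1) → L1-HIT  vc=[7]
5: 0xfa (blk 15, set 1) → L1-HIT  vc=[7]
6: 0x7f (blk 7, set 1) → VC-HIT  vc=[15]
7: 0xff (blk 15, set 1) → VC-HIT  vc=[7]
8: 0x77 (blk 7, set 1) → VC-HIT  vc=[15]
9: 0x7d (blk 7, set 1) → L1-HIT  vc=[15]
10: 0xf0 (blk 15, set 1) → VC-HIT  vc=[7]
11: 0xf3 (blk 15, set 1) → L1-HIT  vc=[7]
12: 0xf7 (blk 15, set 1) → L1-HIT  vc=[7]
13: 0xff (blk 15, set 1) → L1-HIT  vc=[7]
14: 0xf4 (blk 15, set 1) → L1-HIT  vc=[7]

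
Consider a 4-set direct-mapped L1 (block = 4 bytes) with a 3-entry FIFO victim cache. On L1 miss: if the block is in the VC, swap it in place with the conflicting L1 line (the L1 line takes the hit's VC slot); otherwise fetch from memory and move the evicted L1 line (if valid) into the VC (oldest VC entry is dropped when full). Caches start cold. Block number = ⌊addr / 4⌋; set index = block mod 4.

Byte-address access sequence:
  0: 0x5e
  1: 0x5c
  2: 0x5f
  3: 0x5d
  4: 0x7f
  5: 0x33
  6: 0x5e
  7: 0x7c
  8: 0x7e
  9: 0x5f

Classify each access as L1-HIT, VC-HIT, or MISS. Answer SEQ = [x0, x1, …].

SEQ = [MISS, L1-HIT, L1-HIT, L1-HIT, MISS, MISS, VC-HIT, VC-HIT, L1-HIT, VC-HIT]

  [0] addr=0x5e blk=23 s=3: MISS | VC []
  [1] addr=0x5c blk=23 s=3: L1-HIT | VC []
  [2] addr=0x5f blk=23 s=3: L1-HIT | VC []
  [3] addr=0x5d blk=23 s=3: L1-HIT | VC []
  [4] addr=0x7f blk=31 s=3: MISS | VC [23]
  [5] addr=0x33 blk=12 s=0: MISS | VC [23]
  [6] addr=0x5e blk=23 s=3: VC-HIT | VC [31]
  [7] addr=0x7c blk=31 s=3: VC-HIT | VC [23]
  [8] addr=0x7e blk=31 s=3: L1-HIT | VC [23]
  [9] addr=0x5f blk=23 s=3: VC-HIT | VC [31]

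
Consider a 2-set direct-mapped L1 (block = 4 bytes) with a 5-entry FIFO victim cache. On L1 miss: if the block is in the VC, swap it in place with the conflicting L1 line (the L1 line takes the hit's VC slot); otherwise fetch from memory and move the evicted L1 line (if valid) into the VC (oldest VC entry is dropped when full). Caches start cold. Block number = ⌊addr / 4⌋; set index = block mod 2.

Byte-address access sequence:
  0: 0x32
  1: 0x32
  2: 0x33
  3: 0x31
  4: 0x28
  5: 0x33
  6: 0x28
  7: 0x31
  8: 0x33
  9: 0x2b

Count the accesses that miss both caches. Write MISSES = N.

MISSES = 2

#0 0x32→b12/s0 MISS; vc=[]
#1 0x32→b12/s0 L1-HIT; vc=[]
#2 0x33→b12/s0 L1-HIT; vc=[]
#3 0x31→b12/s0 L1-HIT; vc=[]
#4 0x28→b10/s0 MISS; vc=[12]
#5 0x33→b12/s0 VC-HIT; vc=[10]
#6 0x28→b10/s0 VC-HIT; vc=[12]
#7 0x31→b12/s0 VC-HIT; vc=[10]
#8 0x33→b12/s0 L1-HIT; vc=[10]
#9 0x2b→b10/s0 VC-HIT; vc=[12]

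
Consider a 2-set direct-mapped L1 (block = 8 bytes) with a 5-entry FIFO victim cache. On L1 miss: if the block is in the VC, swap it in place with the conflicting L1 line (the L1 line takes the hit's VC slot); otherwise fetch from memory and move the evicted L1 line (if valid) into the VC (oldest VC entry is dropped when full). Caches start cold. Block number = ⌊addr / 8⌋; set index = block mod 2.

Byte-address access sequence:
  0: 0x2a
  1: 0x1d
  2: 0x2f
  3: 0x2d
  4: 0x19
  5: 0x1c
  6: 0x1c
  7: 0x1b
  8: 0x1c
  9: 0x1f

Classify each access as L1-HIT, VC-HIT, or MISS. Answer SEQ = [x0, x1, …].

  [0] addr=0x2a blk=5 s=1: MISS | VC []
  [1] addr=0x1d blk=3 s=1: MISS | VC [5]
  [2] addr=0x2f blk=5 s=1: VC-HIT | VC [3]
  [3] addr=0x2d blk=5 s=1: L1-HIT | VC [3]
  [4] addr=0x19 blk=3 s=1: VC-HIT | VC [5]
  [5] addr=0x1c blk=3 s=1: L1-HIT | VC [5]
  [6] addr=0x1c blk=3 s=1: L1-HIT | VC [5]
  [7] addr=0x1b blk=3 s=1: L1-HIT | VC [5]
  [8] addr=0x1c blk=3 s=1: L1-HIT | VC [5]
  [9] addr=0x1f blk=3 s=1: L1-HIT | VC [5]

SEQ = [MISS, MISS, VC-HIT, L1-HIT, VC-HIT, L1-HIT, L1-HIT, L1-HIT, L1-HIT, L1-HIT]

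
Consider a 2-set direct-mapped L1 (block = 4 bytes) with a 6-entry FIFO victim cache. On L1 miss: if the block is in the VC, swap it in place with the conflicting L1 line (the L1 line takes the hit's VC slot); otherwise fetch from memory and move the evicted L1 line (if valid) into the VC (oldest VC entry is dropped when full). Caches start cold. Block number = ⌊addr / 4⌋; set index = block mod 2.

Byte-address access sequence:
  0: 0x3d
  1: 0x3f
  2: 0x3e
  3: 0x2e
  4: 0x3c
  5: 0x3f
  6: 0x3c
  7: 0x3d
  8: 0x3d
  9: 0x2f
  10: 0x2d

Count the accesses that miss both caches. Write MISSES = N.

  [0] addr=0x3d blk=15 s=1: MISS | VC []
  [1] addr=0x3f blk=15 s=1: L1-HIT | VC []
  [2] addr=0x3e blk=15 s=1: L1-HIT | VC []
  [3] addr=0x2e blk=11 s=1: MISS | VC [15]
  [4] addr=0x3c blk=15 s=1: VC-HIT | VC [11]
  [5] addr=0x3f blk=15 s=1: L1-HIT | VC [11]
  [6] addr=0x3c blk=15 s=1: L1-HIT | VC [11]
  [7] addr=0x3d blk=15 s=1: L1-HIT | VC [11]
  [8] addr=0x3d blk=15 s=1: L1-HIT | VC [11]
  [9] addr=0x2f blk=11 s=1: VC-HIT | VC [15]
  [10] addr=0x2d blk=11 s=1: L1-HIT | VC [15]

MISSES = 2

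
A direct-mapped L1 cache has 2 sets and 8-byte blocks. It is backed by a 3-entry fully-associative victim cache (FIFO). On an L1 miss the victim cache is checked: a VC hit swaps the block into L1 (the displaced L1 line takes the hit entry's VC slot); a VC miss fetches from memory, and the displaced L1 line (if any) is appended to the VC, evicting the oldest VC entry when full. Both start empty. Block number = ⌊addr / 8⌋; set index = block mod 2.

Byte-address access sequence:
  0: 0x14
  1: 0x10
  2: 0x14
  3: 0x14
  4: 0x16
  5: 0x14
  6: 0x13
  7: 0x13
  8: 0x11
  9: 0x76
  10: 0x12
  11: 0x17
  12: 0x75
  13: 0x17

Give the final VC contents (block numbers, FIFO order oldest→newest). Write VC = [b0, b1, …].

0: 0x14 (blk 2, set 0) → MISS  vc=[]
1: 0x10 (blk 2, set 0) → L1-HIT  vc=[]
2: 0x14 (blk 2, set 0) → L1-HIT  vc=[]
3: 0x14 (blk 2, set 0) → L1-HIT  vc=[]
4: 0x16 (blk 2, set 0) → L1-HIT  vc=[]
5: 0x14 (blk 2, set 0) → L1-HIT  vc=[]
6: 0x13 (blk 2, set 0) → L1-HIT  vc=[]
7: 0x13 (blk 2, set 0) → L1-HIT  vc=[]
8: 0x11 (blk 2, set 0) → L1-HIT  vc=[]
9: 0x76 (blk 14, set 0) → MISS  vc=[2]
10: 0x12 (blk 2, set 0) → VC-HIT  vc=[14]
11: 0x17 (blk 2, set 0) → L1-HIT  vc=[14]
12: 0x75 (blk 14, set 0) → VC-HIT  vc=[2]
13: 0x17 (blk 2, set 0) → VC-HIT  vc=[14]

VC = [14]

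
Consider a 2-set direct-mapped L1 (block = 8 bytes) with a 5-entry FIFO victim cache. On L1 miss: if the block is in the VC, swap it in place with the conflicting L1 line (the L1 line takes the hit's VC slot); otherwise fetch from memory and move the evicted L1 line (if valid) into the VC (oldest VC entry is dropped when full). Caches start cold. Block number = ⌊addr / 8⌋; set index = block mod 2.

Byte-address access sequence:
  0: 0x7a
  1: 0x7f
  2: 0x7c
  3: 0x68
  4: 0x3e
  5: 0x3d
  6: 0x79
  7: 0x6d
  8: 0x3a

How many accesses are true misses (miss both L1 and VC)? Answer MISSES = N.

#0 0x7a→b15/s1 MISS; vc=[]
#1 0x7f→b15/s1 L1-HIT; vc=[]
#2 0x7c→b15/s1 L1-HIT; vc=[]
#3 0x68→b13/s1 MISS; vc=[15]
#4 0x3e→b7/s1 MISS; vc=[15,13]
#5 0x3d→b7/s1 L1-HIT; vc=[15,13]
#6 0x79→b15/s1 VC-HIT; vc=[7,13]
#7 0x6d→b13/s1 VC-HIT; vc=[7,15]
#8 0x3a→b7/s1 VC-HIT; vc=[13,15]

MISSES = 3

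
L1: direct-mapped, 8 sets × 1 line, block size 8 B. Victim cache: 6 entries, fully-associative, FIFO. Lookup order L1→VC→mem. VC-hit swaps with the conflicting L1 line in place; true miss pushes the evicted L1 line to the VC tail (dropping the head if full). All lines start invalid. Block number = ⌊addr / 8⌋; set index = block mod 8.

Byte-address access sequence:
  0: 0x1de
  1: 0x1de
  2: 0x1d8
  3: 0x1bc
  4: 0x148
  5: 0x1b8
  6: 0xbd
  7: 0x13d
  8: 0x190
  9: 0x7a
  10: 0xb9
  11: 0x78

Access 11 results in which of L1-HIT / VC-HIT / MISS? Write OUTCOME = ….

OUTCOME = VC-HIT

#0 0x1de→b59/s3 MISS; vc=[]
#1 0x1de→b59/s3 L1-HIT; vc=[]
#2 0x1d8→b59/s3 L1-HIT; vc=[]
#3 0x1bc→b55/s7 MISS; vc=[]
#4 0x148→b41/s1 MISS; vc=[]
#5 0x1b8→b55/s7 L1-HIT; vc=[]
#6 0xbd→b23/s7 MISS; vc=[55]
#7 0x13d→b39/s7 MISS; vc=[55,23]
#8 0x190→b50/s2 MISS; vc=[55,23]
#9 0x7a→b15/s7 MISS; vc=[55,23,39]
#10 0xb9→b23/s7 VC-HIT; vc=[55,15,39]
#11 0x78→b15/s7 VC-HIT; vc=[55,23,39]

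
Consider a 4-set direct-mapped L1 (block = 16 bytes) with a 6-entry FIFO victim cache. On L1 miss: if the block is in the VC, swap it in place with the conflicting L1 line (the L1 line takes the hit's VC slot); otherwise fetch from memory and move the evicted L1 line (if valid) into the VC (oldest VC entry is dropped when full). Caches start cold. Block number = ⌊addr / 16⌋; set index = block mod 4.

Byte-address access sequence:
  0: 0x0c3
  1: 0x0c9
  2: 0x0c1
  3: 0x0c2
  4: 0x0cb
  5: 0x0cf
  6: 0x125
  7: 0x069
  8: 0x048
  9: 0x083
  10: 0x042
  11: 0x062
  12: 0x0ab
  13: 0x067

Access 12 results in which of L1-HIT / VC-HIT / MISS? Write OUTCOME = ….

OUTCOME = MISS

0: 0xc3 (blk 12, set 0) → MISS  vc=[]
1: 0xc9 (blk 12, set 0) → L1-HIT  vc=[]
2: 0xc1 (blk 12, set 0) → L1-HIT  vc=[]
3: 0xc2 (blk 12, set 0) → L1-HIT  vc=[]
4: 0xcb (blk 12, set 0) → L1-HIT  vc=[]
5: 0xcf (blk 12, set 0) → L1-HIT  vc=[]
6: 0x125 (blk 18, set 2) → MISS  vc=[]
7: 0x69 (blk 6, set 2) → MISS  vc=[18]
8: 0x48 (blk 4, set 0) → MISS  vc=[18, 12]
9: 0x83 (blk 8, set 0) → MISS  vc=[18, 12, 4]
10: 0x42 (blk 4, set 0) → VC-HIT  vc=[18, 12, 8]
11: 0x62 (blk 6, set 2) → L1-HIT  vc=[18, 12, 8]
12: 0xab (blk 10, set 2) → MISS  vc=[18, 12, 8, 6]
13: 0x67 (blk 6, set 2) → VC-HIT  vc=[18, 12, 8, 10]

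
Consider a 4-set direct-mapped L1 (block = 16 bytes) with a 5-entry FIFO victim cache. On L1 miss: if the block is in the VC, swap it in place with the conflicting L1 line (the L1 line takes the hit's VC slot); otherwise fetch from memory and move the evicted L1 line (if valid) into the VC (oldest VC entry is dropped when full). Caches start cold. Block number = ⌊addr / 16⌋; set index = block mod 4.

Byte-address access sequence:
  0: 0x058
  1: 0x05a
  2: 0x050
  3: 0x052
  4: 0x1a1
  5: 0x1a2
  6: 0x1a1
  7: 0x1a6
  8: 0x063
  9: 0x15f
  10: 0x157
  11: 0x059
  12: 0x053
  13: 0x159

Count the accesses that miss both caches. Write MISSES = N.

MISSES = 4

  [0] addr=0x58 blk=5 s=1: MISS | VC []
  [1] addr=0x5a blk=5 s=1: L1-HIT | VC []
  [2] addr=0x50 blk=5 s=1: L1-HIT | VC []
  [3] addr=0x52 blk=5 s=1: L1-HIT | VC []
  [4] addr=0x1a1 blk=26 s=2: MISS | VC []
  [5] addr=0x1a2 blk=26 s=2: L1-HIT | VC []
  [6] addr=0x1a1 blk=26 s=2: L1-HIT | VC []
  [7] addr=0x1a6 blk=26 s=2: L1-HIT | VC []
  [8] addr=0x63 blk=6 s=2: MISS | VC [26]
  [9] addr=0x15f blk=21 s=1: MISS | VC [26, 5]
  [10] addr=0x157 blk=21 s=1: L1-HIT | VC [26, 5]
  [11] addr=0x59 blk=5 s=1: VC-HIT | VC [26, 21]
  [12] addr=0x53 blk=5 s=1: L1-HIT | VC [26, 21]
  [13] addr=0x159 blk=21 s=1: VC-HIT | VC [26, 5]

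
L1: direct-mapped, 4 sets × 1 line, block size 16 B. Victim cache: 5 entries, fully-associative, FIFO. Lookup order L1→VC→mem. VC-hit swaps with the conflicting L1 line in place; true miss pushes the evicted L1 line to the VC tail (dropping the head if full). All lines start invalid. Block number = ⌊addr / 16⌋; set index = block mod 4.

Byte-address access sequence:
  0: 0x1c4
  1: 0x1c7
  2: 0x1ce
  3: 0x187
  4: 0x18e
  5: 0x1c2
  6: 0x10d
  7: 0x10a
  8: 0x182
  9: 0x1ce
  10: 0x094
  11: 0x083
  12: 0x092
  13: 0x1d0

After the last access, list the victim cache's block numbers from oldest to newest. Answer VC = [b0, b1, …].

#0 0x1c4→b28/s0 MISS; vc=[]
#1 0x1c7→b28/s0 L1-HIT; vc=[]
#2 0x1ce→b28/s0 L1-HIT; vc=[]
#3 0x187→b24/s0 MISS; vc=[28]
#4 0x18e→b24/s0 L1-HIT; vc=[28]
#5 0x1c2→b28/s0 VC-HIT; vc=[24]
#6 0x10d→b16/s0 MISS; vc=[24,28]
#7 0x10a→b16/s0 L1-HIT; vc=[24,28]
#8 0x182→b24/s0 VC-HIT; vc=[16,28]
#9 0x1ce→b28/s0 VC-HIT; vc=[16,24]
#10 0x94→b9/s1 MISS; vc=[16,24]
#11 0x83→b8/s0 MISS; vc=[16,24,28]
#12 0x92→b9/s1 L1-HIT; vc=[16,24,28]
#13 0x1d0→b29/s1 MISS; vc=[16,24,28,9]

VC = [16, 24, 28, 9]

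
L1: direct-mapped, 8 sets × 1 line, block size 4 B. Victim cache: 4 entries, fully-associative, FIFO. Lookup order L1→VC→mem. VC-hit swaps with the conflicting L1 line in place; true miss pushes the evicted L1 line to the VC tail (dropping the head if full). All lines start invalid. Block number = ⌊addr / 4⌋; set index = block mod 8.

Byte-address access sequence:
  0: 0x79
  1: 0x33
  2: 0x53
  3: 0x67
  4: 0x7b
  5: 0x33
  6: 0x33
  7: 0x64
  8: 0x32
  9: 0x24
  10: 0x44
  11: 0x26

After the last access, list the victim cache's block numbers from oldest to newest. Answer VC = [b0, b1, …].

VC = [20, 25, 17]

#0 0x79→b30/s6 MISS; vc=[]
#1 0x33→b12/s4 MISS; vc=[]
#2 0x53→b20/s4 MISS; vc=[12]
#3 0x67→b25/s1 MISS; vc=[12]
#4 0x7b→b30/s6 L1-HIT; vc=[12]
#5 0x33→b12/s4 VC-HIT; vc=[20]
#6 0x33→b12/s4 L1-HIT; vc=[20]
#7 0x64→b25/s1 L1-HIT; vc=[20]
#8 0x32→b12/s4 L1-HIT; vc=[20]
#9 0x24→b9/s1 MISS; vc=[20,25]
#10 0x44→b17/s1 MISS; vc=[20,25,9]
#11 0x26→b9/s1 VC-HIT; vc=[20,25,17]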